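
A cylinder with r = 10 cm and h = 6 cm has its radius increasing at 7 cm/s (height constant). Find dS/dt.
364π cm²/s

S = 2πrh + 2πr² (lateral + bases)
dS/dt = (2πh + 4πr)·dr/dt = (2π·6 + 4π·10)·7
= 364π cm²/s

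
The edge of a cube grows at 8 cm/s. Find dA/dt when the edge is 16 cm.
1536 cm²/s

A = 6s²
dA/dt = 12s · ds/dt = 12·16·8 = 1536 cm²/s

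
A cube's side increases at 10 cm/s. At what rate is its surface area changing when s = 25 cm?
3000 cm²/s

A = 6s²
dA/dt = 12s · ds/dt = 12·25·10 = 3000 cm²/s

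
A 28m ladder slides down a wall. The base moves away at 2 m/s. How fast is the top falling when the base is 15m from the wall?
30√559/559 ≈ 1.269 m/s

x² + y² = 28²
2x·dx/dt + 2y·dy/dt = 0
dy/dt = -x/y · dx/dt = -15/√559 · 2 = -30√559/559 m/s
The top is descending at 30√559/559 ≈ 1.269 m/s.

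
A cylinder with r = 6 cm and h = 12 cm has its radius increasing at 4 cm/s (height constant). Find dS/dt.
192π cm²/s

S = 2πrh + 2πr² (lateral + bases)
dS/dt = (2πh + 4πr)·dr/dt = (2π·12 + 4π·6)·4
= 192π cm²/s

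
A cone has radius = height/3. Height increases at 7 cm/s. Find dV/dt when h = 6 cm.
28π cm³/s

V = (1/3)π(h/3)²h = πh³/27
dV/dt = πh²/9 · 7
At h = 6: dV/dt = 28π cm³/s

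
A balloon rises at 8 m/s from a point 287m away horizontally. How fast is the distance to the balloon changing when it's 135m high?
540√100594/50297 ≈ 3.405 m/s

z² = 287² + y²
z = √(287² + 135²) = √100594
dz/dt = y/z · dy/dt = 135/√100594 · 8 = 540√100594/50297 ≈ 3.405 m/s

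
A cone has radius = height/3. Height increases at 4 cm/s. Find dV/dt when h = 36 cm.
576π cm³/s

V = (1/3)π(h/3)²h = πh³/27
dV/dt = πh²/9 · 4
At h = 36: dV/dt = 576π cm³/s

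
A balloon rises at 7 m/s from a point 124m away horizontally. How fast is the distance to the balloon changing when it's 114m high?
399√7093/7093 ≈ 4.738 m/s

z² = 124² + y²
z = √(124² + 114²) = 2√7093
dz/dt = y/z · dy/dt = 114/(2√7093) · 7 = 399√7093/7093 ≈ 4.738 m/s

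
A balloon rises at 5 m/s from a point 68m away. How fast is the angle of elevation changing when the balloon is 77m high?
0.032218 rad/s

tan(θ) = y/68
sec²(θ) · dθ/dt = (1/68) · dy/dt
dθ/dt = cos²(θ)/68 · 5 = 68/(68² + 77²) · 5
dθ/dt = 0.032218 rad/s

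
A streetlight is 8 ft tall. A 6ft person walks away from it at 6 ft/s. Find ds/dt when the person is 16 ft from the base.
18 ft/s

By similar triangles: 8/(x+s) = 6/s
Solving: s = 6x/2
ds/dt = 6/2 · dx/dt = 3 · 6 = 18 ft/s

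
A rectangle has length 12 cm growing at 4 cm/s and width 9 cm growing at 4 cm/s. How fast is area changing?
84 cm²/s

A = lw
dA/dt = w·dl/dt + l·dw/dt = 9·4 + 12·4 = 84 cm²/s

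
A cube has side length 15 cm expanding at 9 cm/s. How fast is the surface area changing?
1620 cm²/s

A = 6s²
dA/dt = 12s · ds/dt = 12·15·9 = 1620 cm²/s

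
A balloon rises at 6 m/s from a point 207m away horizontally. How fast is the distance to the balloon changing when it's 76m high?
456√1945/9725 ≈ 2.068 m/s

z² = 207² + y²
z = √(207² + 76²) = 5√1945
dz/dt = y/z · dy/dt = 76/(5√1945) · 6 = 456√1945/9725 ≈ 2.068 m/s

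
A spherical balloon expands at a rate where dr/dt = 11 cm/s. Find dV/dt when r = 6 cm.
1584π cm³/s

V = (4/3)πr³
dV/dt = dV/dr · dr/dt = 4πr² · 11
At r = 6: dV/dt = 1584π cm³/s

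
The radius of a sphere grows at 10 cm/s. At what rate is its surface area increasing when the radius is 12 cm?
960π cm²/s

S = 4πr²
dS/dt = dS/dr · dr/dt = 8πr · 10
At r = 12: dS/dt = 960π cm²/s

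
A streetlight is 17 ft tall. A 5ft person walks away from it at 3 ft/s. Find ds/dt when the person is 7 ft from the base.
5/4 ft/s

By similar triangles: 17/(x+s) = 5/s
Solving: s = 5x/12
ds/dt = 5/12 · dx/dt = 5/12 · 3 = 5/4 ft/s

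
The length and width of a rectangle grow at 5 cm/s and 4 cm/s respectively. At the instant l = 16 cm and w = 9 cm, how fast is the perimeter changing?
18 cm/s

P = 2(l + w)
dP/dt = 2(dl/dt + dw/dt) = 2(5 + 4) = 18 cm/s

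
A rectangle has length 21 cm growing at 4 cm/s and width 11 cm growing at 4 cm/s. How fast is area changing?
128 cm²/s

A = lw
dA/dt = w·dl/dt + l·dw/dt = 11·4 + 21·4 = 128 cm²/s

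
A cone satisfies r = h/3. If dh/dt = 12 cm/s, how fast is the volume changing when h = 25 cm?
2500π/3 cm³/s

V = (1/3)π(h/3)²h = πh³/27
dV/dt = πh²/9 · 12
At h = 25: dV/dt = 2500π/3 cm³/s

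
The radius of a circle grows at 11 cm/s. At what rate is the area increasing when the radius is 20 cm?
440π cm²/s

A = πr²
dA/dt = 2πr · dr/dt = 2π(20)(11) = 440π cm²/s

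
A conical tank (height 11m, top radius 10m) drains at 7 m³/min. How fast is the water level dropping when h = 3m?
847/(900π) ≈ 0.2996 m/min

r/h = 10/11, so r = (10/11)h
V = (1/3)πr²h = (1/3)π((10/11)h)²h = (100/363)πh³
dV/dh = (100/121)πh²
dh/dt = (dV/dt)/(dV/dh) = -7/((100/121)π·3²) = -847/(900π) m/min
The level is dropping at 847/(900π) ≈ 0.2996 m/min.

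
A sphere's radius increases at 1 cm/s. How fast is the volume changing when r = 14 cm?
784π cm³/s

V = (4/3)πr³
dV/dt = dV/dr · dr/dt = 4πr² · 1
At r = 14: dV/dt = 784π cm³/s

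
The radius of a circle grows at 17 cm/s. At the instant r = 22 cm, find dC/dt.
34π cm/s

C = 2πr
dC/dt = 2π · dr/dt = 2π · 17 = 34π cm/s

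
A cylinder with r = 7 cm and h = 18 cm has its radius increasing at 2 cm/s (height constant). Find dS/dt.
128π cm²/s

S = 2πrh + 2πr² (lateral + bases)
dS/dt = (2πh + 4πr)·dr/dt = (2π·18 + 4π·7)·2
= 128π cm²/s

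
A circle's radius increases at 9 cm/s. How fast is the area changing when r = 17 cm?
306π cm²/s

A = πr²
dA/dt = 2πr · dr/dt = 2π(17)(9) = 306π cm²/s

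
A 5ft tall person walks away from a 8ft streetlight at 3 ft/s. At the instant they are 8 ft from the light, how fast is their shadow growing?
5 ft/s

By similar triangles: 8/(x+s) = 5/s
Solving: s = 5x/3
ds/dt = 5/3 · dx/dt = 5/3 · 3 = 5 ft/s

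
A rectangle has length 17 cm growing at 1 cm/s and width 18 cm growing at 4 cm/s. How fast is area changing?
86 cm²/s

A = lw
dA/dt = w·dl/dt + l·dw/dt = 18·1 + 17·4 = 86 cm²/s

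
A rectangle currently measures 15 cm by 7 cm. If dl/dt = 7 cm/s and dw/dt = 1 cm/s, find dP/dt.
16 cm/s

P = 2(l + w)
dP/dt = 2(dl/dt + dw/dt) = 2(7 + 1) = 16 cm/s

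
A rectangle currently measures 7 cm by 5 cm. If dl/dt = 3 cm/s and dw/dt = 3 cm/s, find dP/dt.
12 cm/s

P = 2(l + w)
dP/dt = 2(dl/dt + dw/dt) = 2(3 + 3) = 12 cm/s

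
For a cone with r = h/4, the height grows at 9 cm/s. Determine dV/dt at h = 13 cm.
1521π/16 cm³/s

V = (1/3)π(h/4)²h = πh³/48
dV/dt = πh²/16 · 9
At h = 13: dV/dt = 1521π/16 cm³/s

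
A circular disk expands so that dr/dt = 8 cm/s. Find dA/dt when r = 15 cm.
240π cm²/s

A = πr²
dA/dt = 2πr · dr/dt = 2π(15)(8) = 240π cm²/s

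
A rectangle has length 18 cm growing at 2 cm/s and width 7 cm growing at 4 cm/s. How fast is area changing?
86 cm²/s

A = lw
dA/dt = w·dl/dt + l·dw/dt = 7·2 + 18·4 = 86 cm²/s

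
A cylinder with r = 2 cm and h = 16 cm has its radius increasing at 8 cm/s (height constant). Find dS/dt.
320π cm²/s

S = 2πrh + 2πr² (lateral + bases)
dS/dt = (2πh + 4πr)·dr/dt = (2π·16 + 4π·2)·8
= 320π cm²/s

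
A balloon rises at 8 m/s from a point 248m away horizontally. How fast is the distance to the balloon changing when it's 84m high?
168√4285/4285 ≈ 2.566 m/s

z² = 248² + y²
z = √(248² + 84²) = 4√4285
dz/dt = y/z · dy/dt = 84/(4√4285) · 8 = 168√4285/4285 ≈ 2.566 m/s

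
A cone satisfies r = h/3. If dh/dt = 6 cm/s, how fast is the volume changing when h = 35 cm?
2450π/3 cm³/s

V = (1/3)π(h/3)²h = πh³/27
dV/dt = πh²/9 · 6
At h = 35: dV/dt = 2450π/3 cm³/s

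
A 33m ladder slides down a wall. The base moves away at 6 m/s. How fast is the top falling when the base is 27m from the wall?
27√10/10 ≈ 8.538 m/s

x² + y² = 33²
2x·dx/dt + 2y·dy/dt = 0
dy/dt = -x/y · dx/dt = -27/(6√10) · 6 = -27√10/10 m/s
The top is descending at 27√10/10 ≈ 8.538 m/s.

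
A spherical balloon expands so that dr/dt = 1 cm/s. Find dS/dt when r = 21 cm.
168π cm²/s

S = 4πr²
dS/dt = dS/dr · dr/dt = 8πr · 1
At r = 21: dS/dt = 168π cm²/s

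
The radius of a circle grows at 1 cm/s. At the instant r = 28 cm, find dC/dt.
2π cm/s

C = 2πr
dC/dt = 2π · dr/dt = 2π · 1 = 2π cm/s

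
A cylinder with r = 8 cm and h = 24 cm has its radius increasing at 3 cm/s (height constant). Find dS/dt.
240π cm²/s

S = 2πrh + 2πr² (lateral + bases)
dS/dt = (2πh + 4πr)·dr/dt = (2π·24 + 4π·8)·3
= 240π cm²/s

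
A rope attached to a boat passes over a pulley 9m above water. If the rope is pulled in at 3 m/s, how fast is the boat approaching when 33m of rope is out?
33√7/28 ≈ 3.118 m/s

rope² = x² + 9²
x = √(33² - 9²) = 12√7
dx/dt = (rope/x) · d(rope)/dt = (33/(12√7)) · (-3) = -33√7/28 m/s
The boat approaches at 33√7/28 ≈ 3.118 m/s.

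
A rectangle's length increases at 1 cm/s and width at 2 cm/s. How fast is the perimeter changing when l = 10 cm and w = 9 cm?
6 cm/s

P = 2(l + w)
dP/dt = 2(dl/dt + dw/dt) = 2(1 + 2) = 6 cm/s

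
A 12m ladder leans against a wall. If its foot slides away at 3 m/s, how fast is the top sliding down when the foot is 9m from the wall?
9√7/7 ≈ 3.402 m/s

x² + y² = 12²
2x·dx/dt + 2y·dy/dt = 0
dy/dt = -x/y · dx/dt = -9/(3√7) · 3 = -9√7/7 m/s
The top is descending at 9√7/7 ≈ 3.402 m/s.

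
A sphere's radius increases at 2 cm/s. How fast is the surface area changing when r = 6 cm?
96π cm²/s

S = 4πr²
dS/dt = dS/dr · dr/dt = 8πr · 2
At r = 6: dS/dt = 96π cm²/s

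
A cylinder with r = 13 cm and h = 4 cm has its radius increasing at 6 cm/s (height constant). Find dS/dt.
360π cm²/s

S = 2πrh + 2πr² (lateral + bases)
dS/dt = (2πh + 4πr)·dr/dt = (2π·4 + 4π·13)·6
= 360π cm²/s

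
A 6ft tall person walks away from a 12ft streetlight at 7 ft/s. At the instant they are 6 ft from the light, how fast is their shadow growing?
7 ft/s

By similar triangles: 12/(x+s) = 6/s
Solving: s = 6x/6
ds/dt = 6/6 · dx/dt = 1 · 7 = 7 ft/s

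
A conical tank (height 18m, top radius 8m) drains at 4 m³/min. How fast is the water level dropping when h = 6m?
9/(16π) ≈ 0.179 m/min

r/h = 8/18, so r = (4/9)h
V = (1/3)πr²h = (1/3)π((4/9)h)²h = (16/243)πh³
dV/dh = (16/81)πh²
dh/dt = (dV/dt)/(dV/dh) = -4/((16/81)π·6²) = -9/(16π) m/min
The level is dropping at 9/(16π) ≈ 0.179 m/min.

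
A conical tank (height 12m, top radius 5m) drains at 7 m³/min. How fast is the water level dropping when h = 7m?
144/(175π) ≈ 0.2619 m/min

r/h = 5/12, so r = (5/12)h
V = (1/3)πr²h = (1/3)π((5/12)h)²h = (25/432)πh³
dV/dh = (25/144)πh²
dh/dt = (dV/dt)/(dV/dh) = -7/((25/144)π·7²) = -144/(175π) m/min
The level is dropping at 144/(175π) ≈ 0.2619 m/min.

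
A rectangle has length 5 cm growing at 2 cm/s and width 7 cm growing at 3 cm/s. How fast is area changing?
29 cm²/s

A = lw
dA/dt = w·dl/dt + l·dw/dt = 7·2 + 5·3 = 29 cm²/s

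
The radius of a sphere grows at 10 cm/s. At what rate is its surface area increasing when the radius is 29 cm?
2320π cm²/s

S = 4πr²
dS/dt = dS/dr · dr/dt = 8πr · 10
At r = 29: dS/dt = 2320π cm²/s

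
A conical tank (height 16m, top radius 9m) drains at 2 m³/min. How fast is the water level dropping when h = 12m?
32/(729π) ≈ 0.01397 m/min

r/h = 9/16, so r = (9/16)h
V = (1/3)πr²h = (1/3)π((9/16)h)²h = (27/256)πh³
dV/dh = (81/256)πh²
dh/dt = (dV/dt)/(dV/dh) = -2/((81/256)π·12²) = -32/(729π) m/min
The level is dropping at 32/(729π) ≈ 0.01397 m/min.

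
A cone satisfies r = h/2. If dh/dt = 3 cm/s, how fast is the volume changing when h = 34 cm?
867π cm³/s

V = (1/3)π(h/2)²h = πh³/12
dV/dt = πh²/4 · 3
At h = 34: dV/dt = 867π cm³/s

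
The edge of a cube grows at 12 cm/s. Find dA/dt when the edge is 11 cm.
1584 cm²/s

A = 6s²
dA/dt = 12s · ds/dt = 12·11·12 = 1584 cm²/s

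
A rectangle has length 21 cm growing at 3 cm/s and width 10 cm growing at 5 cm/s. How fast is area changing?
135 cm²/s

A = lw
dA/dt = w·dl/dt + l·dw/dt = 10·3 + 21·5 = 135 cm²/s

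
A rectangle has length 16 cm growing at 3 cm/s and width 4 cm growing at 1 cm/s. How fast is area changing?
28 cm²/s

A = lw
dA/dt = w·dl/dt + l·dw/dt = 4·3 + 16·1 = 28 cm²/s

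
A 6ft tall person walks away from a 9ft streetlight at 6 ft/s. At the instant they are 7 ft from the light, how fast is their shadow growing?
12 ft/s

By similar triangles: 9/(x+s) = 6/s
Solving: s = 6x/3
ds/dt = 6/3 · dx/dt = 2 · 6 = 12 ft/s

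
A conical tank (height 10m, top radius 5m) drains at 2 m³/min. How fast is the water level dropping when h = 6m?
2/(9π) ≈ 0.07074 m/min

r/h = 5/10, so r = (1/2)h
V = (1/3)πr²h = (1/3)π((1/2)h)²h = (1/12)πh³
dV/dh = (1/4)πh²
dh/dt = (dV/dt)/(dV/dh) = -2/((1/4)π·6²) = -2/(9π) m/min
The level is dropping at 2/(9π) ≈ 0.07074 m/min.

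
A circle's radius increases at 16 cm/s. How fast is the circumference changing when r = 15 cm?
32π cm/s

C = 2πr
dC/dt = 2π · dr/dt = 2π · 16 = 32π cm/s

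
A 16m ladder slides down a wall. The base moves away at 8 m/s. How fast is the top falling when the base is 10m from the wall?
40√39/39 ≈ 6.405 m/s

x² + y² = 16²
2x·dx/dt + 2y·dy/dt = 0
dy/dt = -x/y · dx/dt = -10/(2√39) · 8 = -40√39/39 m/s
The top is descending at 40√39/39 ≈ 6.405 m/s.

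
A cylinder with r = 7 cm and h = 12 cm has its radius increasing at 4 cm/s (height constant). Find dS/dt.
208π cm²/s

S = 2πrh + 2πr² (lateral + bases)
dS/dt = (2πh + 4πr)·dr/dt = (2π·12 + 4π·7)·4
= 208π cm²/s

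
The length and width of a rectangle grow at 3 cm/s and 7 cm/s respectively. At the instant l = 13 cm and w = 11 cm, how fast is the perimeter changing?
20 cm/s

P = 2(l + w)
dP/dt = 2(dl/dt + dw/dt) = 2(3 + 7) = 20 cm/s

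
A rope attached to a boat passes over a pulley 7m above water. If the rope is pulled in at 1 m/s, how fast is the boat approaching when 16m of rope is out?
16√23/69 ≈ 1.112 m/s

rope² = x² + 7²
x = √(16² - 7²) = 3√23
dx/dt = (rope/x) · d(rope)/dt = (16/(3√23)) · (-1) = -16√23/69 m/s
The boat approaches at 16√23/69 ≈ 1.112 m/s.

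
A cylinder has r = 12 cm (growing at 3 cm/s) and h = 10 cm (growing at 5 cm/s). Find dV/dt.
1440π cm³/s

V = πr²h
dV/dt = 2πrh·dr/dt + πr²·dh/dt
= 2π(12)(10)(3) + π(12)²(5)
= 1440π cm³/s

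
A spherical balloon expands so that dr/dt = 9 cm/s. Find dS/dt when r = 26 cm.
1872π cm²/s

S = 4πr²
dS/dt = dS/dr · dr/dt = 8πr · 9
At r = 26: dS/dt = 1872π cm²/s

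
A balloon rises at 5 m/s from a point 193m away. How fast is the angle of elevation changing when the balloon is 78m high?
0.022269 rad/s

tan(θ) = y/193
sec²(θ) · dθ/dt = (1/193) · dy/dt
dθ/dt = cos²(θ)/193 · 5 = 193/(193² + 78²) · 5
dθ/dt = 0.022269 rad/s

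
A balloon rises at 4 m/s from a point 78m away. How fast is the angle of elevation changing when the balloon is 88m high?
0.022563 rad/s

tan(θ) = y/78
sec²(θ) · dθ/dt = (1/78) · dy/dt
dθ/dt = cos²(θ)/78 · 4 = 78/(78² + 88²) · 4
dθ/dt = 0.022563 rad/s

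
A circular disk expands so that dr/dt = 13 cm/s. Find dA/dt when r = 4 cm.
104π cm²/s

A = πr²
dA/dt = 2πr · dr/dt = 2π(4)(13) = 104π cm²/s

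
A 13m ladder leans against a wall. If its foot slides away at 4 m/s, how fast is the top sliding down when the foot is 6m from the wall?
24√133/133 ≈ 2.081 m/s

x² + y² = 13²
2x·dx/dt + 2y·dy/dt = 0
dy/dt = -x/y · dx/dt = -6/√133 · 4 = -24√133/133 m/s
The top is descending at 24√133/133 ≈ 2.081 m/s.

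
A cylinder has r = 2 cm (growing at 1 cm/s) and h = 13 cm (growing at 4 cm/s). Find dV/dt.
68π cm³/s

V = πr²h
dV/dt = 2πrh·dr/dt + πr²·dh/dt
= 2π(2)(13)(1) + π(2)²(4)
= 68π cm³/s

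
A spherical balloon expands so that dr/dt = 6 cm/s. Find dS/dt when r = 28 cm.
1344π cm²/s

S = 4πr²
dS/dt = dS/dr · dr/dt = 8πr · 6
At r = 28: dS/dt = 1344π cm²/s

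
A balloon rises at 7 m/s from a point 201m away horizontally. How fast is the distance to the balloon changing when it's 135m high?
315√6514/6514 ≈ 3.903 m/s

z² = 201² + y²
z = √(201² + 135²) = 3√6514
dz/dt = y/z · dy/dt = 135/(3√6514) · 7 = 315√6514/6514 ≈ 3.903 m/s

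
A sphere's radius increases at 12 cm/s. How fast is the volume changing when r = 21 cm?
21168π cm³/s

V = (4/3)πr³
dV/dt = dV/dr · dr/dt = 4πr² · 12
At r = 21: dV/dt = 21168π cm³/s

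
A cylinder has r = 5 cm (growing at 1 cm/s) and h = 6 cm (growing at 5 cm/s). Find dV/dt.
185π cm³/s

V = πr²h
dV/dt = 2πrh·dr/dt + πr²·dh/dt
= 2π(5)(6)(1) + π(5)²(5)
= 185π cm³/s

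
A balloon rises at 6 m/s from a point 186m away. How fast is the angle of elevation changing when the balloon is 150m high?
0.019546 rad/s

tan(θ) = y/186
sec²(θ) · dθ/dt = (1/186) · dy/dt
dθ/dt = cos²(θ)/186 · 6 = 186/(186² + 150²) · 6
dθ/dt = 0.019546 rad/s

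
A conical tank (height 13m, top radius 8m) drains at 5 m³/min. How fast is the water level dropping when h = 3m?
845/(576π) ≈ 0.467 m/min

r/h = 8/13, so r = (8/13)h
V = (1/3)πr²h = (1/3)π((8/13)h)²h = (64/507)πh³
dV/dh = (64/169)πh²
dh/dt = (dV/dt)/(dV/dh) = -5/((64/169)π·3²) = -845/(576π) m/min
The level is dropping at 845/(576π) ≈ 0.467 m/min.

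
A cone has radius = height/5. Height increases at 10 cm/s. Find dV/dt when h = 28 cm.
1568π/5 cm³/s

V = (1/3)π(h/5)²h = πh³/75
dV/dt = πh²/25 · 10
At h = 28: dV/dt = 1568π/5 cm³/s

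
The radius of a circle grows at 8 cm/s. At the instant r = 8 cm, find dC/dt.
16π cm/s

C = 2πr
dC/dt = 2π · dr/dt = 2π · 8 = 16π cm/s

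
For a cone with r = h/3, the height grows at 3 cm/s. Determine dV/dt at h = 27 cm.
243π cm³/s

V = (1/3)π(h/3)²h = πh³/27
dV/dt = πh²/9 · 3
At h = 27: dV/dt = 243π cm³/s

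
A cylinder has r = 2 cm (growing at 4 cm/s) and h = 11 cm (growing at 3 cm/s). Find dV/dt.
188π cm³/s

V = πr²h
dV/dt = 2πrh·dr/dt + πr²·dh/dt
= 2π(2)(11)(4) + π(2)²(3)
= 188π cm³/s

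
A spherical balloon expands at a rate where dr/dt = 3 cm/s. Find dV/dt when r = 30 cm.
10800π cm³/s

V = (4/3)πr³
dV/dt = dV/dr · dr/dt = 4πr² · 3
At r = 30: dV/dt = 10800π cm³/s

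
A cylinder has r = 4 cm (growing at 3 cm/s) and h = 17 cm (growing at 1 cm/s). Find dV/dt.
424π cm³/s

V = πr²h
dV/dt = 2πrh·dr/dt + πr²·dh/dt
= 2π(4)(17)(3) + π(4)²(1)
= 424π cm³/s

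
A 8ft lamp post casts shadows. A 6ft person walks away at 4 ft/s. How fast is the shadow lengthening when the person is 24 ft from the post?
12 ft/s

By similar triangles: 8/(x+s) = 6/s
Solving: s = 6x/2
ds/dt = 6/2 · dx/dt = 3 · 4 = 12 ft/s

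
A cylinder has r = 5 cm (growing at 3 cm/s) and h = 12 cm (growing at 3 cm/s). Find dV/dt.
435π cm³/s

V = πr²h
dV/dt = 2πrh·dr/dt + πr²·dh/dt
= 2π(5)(12)(3) + π(5)²(3)
= 435π cm³/s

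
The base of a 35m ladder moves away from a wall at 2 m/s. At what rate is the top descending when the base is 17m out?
17√26/78 ≈ 1.111 m/s

x² + y² = 35²
2x·dx/dt + 2y·dy/dt = 0
dy/dt = -x/y · dx/dt = -17/(6√26) · 2 = -17√26/78 m/s
The top is descending at 17√26/78 ≈ 1.111 m/s.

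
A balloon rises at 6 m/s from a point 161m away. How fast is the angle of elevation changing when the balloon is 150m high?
0.01995 rad/s

tan(θ) = y/161
sec²(θ) · dθ/dt = (1/161) · dy/dt
dθ/dt = cos²(θ)/161 · 6 = 161/(161² + 150²) · 6
dθ/dt = 0.01995 rad/s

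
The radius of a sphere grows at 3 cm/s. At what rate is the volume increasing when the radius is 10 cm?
1200π cm³/s

V = (4/3)πr³
dV/dt = dV/dr · dr/dt = 4πr² · 3
At r = 10: dV/dt = 1200π cm³/s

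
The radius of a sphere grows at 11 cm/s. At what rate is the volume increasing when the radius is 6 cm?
1584π cm³/s

V = (4/3)πr³
dV/dt = dV/dr · dr/dt = 4πr² · 11
At r = 6: dV/dt = 1584π cm³/s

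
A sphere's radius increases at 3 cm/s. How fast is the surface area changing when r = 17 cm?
408π cm²/s

S = 4πr²
dS/dt = dS/dr · dr/dt = 8πr · 3
At r = 17: dS/dt = 408π cm²/s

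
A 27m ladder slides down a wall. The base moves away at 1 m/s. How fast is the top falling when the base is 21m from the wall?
7√2/8 ≈ 1.237 m/s

x² + y² = 27²
2x·dx/dt + 2y·dy/dt = 0
dy/dt = -x/y · dx/dt = -21/(12√2) · 1 = -7√2/8 m/s
The top is descending at 7√2/8 ≈ 1.237 m/s.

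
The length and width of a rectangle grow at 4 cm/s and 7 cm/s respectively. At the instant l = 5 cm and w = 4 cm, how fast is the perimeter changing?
22 cm/s

P = 2(l + w)
dP/dt = 2(dl/dt + dw/dt) = 2(4 + 7) = 22 cm/s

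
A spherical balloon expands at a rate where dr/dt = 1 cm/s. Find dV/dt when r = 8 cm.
256π cm³/s

V = (4/3)πr³
dV/dt = dV/dr · dr/dt = 4πr² · 1
At r = 8: dV/dt = 256π cm³/s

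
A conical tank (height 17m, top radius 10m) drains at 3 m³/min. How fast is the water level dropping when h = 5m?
867/(2500π) ≈ 0.1104 m/min

r/h = 10/17, so r = (10/17)h
V = (1/3)πr²h = (1/3)π((10/17)h)²h = (100/867)πh³
dV/dh = (100/289)πh²
dh/dt = (dV/dt)/(dV/dh) = -3/((100/289)π·5²) = -867/(2500π) m/min
The level is dropping at 867/(2500π) ≈ 0.1104 m/min.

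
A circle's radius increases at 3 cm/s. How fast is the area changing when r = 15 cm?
90π cm²/s

A = πr²
dA/dt = 2πr · dr/dt = 2π(15)(3) = 90π cm²/s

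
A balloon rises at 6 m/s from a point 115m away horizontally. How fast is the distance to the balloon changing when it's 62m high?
372√101/1313 ≈ 2.847 m/s

z² = 115² + y²
z = √(115² + 62²) = 13√101
dz/dt = y/z · dy/dt = 62/(13√101) · 6 = 372√101/1313 ≈ 2.847 m/s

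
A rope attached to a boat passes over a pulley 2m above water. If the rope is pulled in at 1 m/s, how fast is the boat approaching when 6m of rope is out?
3√2/4 ≈ 1.061 m/s

rope² = x² + 2²
x = √(6² - 2²) = 4√2
dx/dt = (rope/x) · d(rope)/dt = (6/(4√2)) · (-1) = -3√2/4 m/s
The boat approaches at 3√2/4 ≈ 1.061 m/s.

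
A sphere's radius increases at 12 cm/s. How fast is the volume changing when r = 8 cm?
3072π cm³/s

V = (4/3)πr³
dV/dt = dV/dr · dr/dt = 4πr² · 12
At r = 8: dV/dt = 3072π cm³/s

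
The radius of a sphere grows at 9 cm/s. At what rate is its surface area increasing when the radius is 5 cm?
360π cm²/s

S = 4πr²
dS/dt = dS/dr · dr/dt = 8πr · 9
At r = 5: dS/dt = 360π cm²/s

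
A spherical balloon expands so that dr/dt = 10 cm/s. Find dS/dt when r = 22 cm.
1760π cm²/s

S = 4πr²
dS/dt = dS/dr · dr/dt = 8πr · 10
At r = 22: dS/dt = 1760π cm²/s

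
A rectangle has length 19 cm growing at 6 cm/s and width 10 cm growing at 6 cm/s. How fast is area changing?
174 cm²/s

A = lw
dA/dt = w·dl/dt + l·dw/dt = 10·6 + 19·6 = 174 cm²/s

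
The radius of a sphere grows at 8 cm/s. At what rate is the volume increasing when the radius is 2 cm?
128π cm³/s

V = (4/3)πr³
dV/dt = dV/dr · dr/dt = 4πr² · 8
At r = 2: dV/dt = 128π cm³/s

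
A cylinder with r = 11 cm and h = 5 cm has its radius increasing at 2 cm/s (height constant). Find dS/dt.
108π cm²/s

S = 2πrh + 2πr² (lateral + bases)
dS/dt = (2πh + 4πr)·dr/dt = (2π·5 + 4π·11)·2
= 108π cm²/s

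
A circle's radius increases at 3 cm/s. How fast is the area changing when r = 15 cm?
90π cm²/s

A = πr²
dA/dt = 2πr · dr/dt = 2π(15)(3) = 90π cm²/s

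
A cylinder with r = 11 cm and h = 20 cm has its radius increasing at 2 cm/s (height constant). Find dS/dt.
168π cm²/s

S = 2πrh + 2πr² (lateral + bases)
dS/dt = (2πh + 4πr)·dr/dt = (2π·20 + 4π·11)·2
= 168π cm²/s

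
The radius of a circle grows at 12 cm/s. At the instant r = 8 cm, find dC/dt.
24π cm/s

C = 2πr
dC/dt = 2π · dr/dt = 2π · 12 = 24π cm/s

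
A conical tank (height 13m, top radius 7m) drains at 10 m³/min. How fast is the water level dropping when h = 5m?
338/(245π) ≈ 0.4391 m/min

r/h = 7/13, so r = (7/13)h
V = (1/3)πr²h = (1/3)π((7/13)h)²h = (49/507)πh³
dV/dh = (49/169)πh²
dh/dt = (dV/dt)/(dV/dh) = -10/((49/169)π·5²) = -338/(245π) m/min
The level is dropping at 338/(245π) ≈ 0.4391 m/min.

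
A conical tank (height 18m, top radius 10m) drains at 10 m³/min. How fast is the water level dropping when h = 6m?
9/(10π) ≈ 0.2865 m/min

r/h = 10/18, so r = (5/9)h
V = (1/3)πr²h = (1/3)π((5/9)h)²h = (25/243)πh³
dV/dh = (25/81)πh²
dh/dt = (dV/dt)/(dV/dh) = -10/((25/81)π·6²) = -9/(10π) m/min
The level is dropping at 9/(10π) ≈ 0.2865 m/min.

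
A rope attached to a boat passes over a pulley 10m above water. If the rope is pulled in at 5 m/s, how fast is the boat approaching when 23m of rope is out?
115√429/429 ≈ 5.552 m/s

rope² = x² + 10²
x = √(23² - 10²) = √429
dx/dt = (rope/x) · d(rope)/dt = (23/√429) · (-5) = -115√429/429 m/s
The boat approaches at 115√429/429 ≈ 5.552 m/s.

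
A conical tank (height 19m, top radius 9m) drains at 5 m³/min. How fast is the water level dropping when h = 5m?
361/(405π) ≈ 0.2837 m/min

r/h = 9/19, so r = (9/19)h
V = (1/3)πr²h = (1/3)π((9/19)h)²h = (27/361)πh³
dV/dh = (81/361)πh²
dh/dt = (dV/dt)/(dV/dh) = -5/((81/361)π·5²) = -361/(405π) m/min
The level is dropping at 361/(405π) ≈ 0.2837 m/min.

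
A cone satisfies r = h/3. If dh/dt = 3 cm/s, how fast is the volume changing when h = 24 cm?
192π cm³/s

V = (1/3)π(h/3)²h = πh³/27
dV/dt = πh²/9 · 3
At h = 24: dV/dt = 192π cm³/s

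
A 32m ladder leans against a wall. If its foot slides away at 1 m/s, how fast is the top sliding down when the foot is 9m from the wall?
9√943/943 ≈ 0.2931 m/s

x² + y² = 32²
2x·dx/dt + 2y·dy/dt = 0
dy/dt = -x/y · dx/dt = -9/√943 · 1 = -9√943/943 m/s
The top is descending at 9√943/943 ≈ 0.2931 m/s.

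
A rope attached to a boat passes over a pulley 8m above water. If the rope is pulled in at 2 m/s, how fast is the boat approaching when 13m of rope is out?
26√105/105 ≈ 2.537 m/s

rope² = x² + 8²
x = √(13² - 8²) = √105
dx/dt = (rope/x) · d(rope)/dt = (13/√105) · (-2) = -26√105/105 m/s
The boat approaches at 26√105/105 ≈ 2.537 m/s.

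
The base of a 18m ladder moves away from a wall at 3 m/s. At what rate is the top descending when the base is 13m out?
39√155/155 ≈ 3.133 m/s

x² + y² = 18²
2x·dx/dt + 2y·dy/dt = 0
dy/dt = -x/y · dx/dt = -13/√155 · 3 = -39√155/155 m/s
The top is descending at 39√155/155 ≈ 3.133 m/s.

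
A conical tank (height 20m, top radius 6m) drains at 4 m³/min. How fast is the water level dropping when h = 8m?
25/(36π) ≈ 0.221 m/min

r/h = 6/20, so r = (3/10)h
V = (1/3)πr²h = (1/3)π((3/10)h)²h = (3/100)πh³
dV/dh = (9/100)πh²
dh/dt = (dV/dt)/(dV/dh) = -4/((9/100)π·8²) = -25/(36π) m/min
The level is dropping at 25/(36π) ≈ 0.221 m/min.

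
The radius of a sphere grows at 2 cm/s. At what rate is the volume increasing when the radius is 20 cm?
3200π cm³/s

V = (4/3)πr³
dV/dt = dV/dr · dr/dt = 4πr² · 2
At r = 20: dV/dt = 3200π cm³/s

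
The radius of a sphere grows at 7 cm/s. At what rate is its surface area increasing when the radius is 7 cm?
392π cm²/s

S = 4πr²
dS/dt = dS/dr · dr/dt = 8πr · 7
At r = 7: dS/dt = 392π cm²/s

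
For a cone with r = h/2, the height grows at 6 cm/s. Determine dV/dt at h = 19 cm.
1083π/2 cm³/s

V = (1/3)π(h/2)²h = πh³/12
dV/dt = πh²/4 · 6
At h = 19: dV/dt = 1083π/2 cm³/s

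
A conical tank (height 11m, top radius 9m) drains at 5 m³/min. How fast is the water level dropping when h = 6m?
605/(2916π) ≈ 0.06604 m/min

r/h = 9/11, so r = (9/11)h
V = (1/3)πr²h = (1/3)π((9/11)h)²h = (27/121)πh³
dV/dh = (81/121)πh²
dh/dt = (dV/dt)/(dV/dh) = -5/((81/121)π·6²) = -605/(2916π) m/min
The level is dropping at 605/(2916π) ≈ 0.06604 m/min.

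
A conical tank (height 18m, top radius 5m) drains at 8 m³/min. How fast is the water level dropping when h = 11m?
2592/(3025π) ≈ 0.2727 m/min

r/h = 5/18, so r = (5/18)h
V = (1/3)πr²h = (1/3)π((5/18)h)²h = (25/972)πh³
dV/dh = (25/324)πh²
dh/dt = (dV/dt)/(dV/dh) = -8/((25/324)π·11²) = -2592/(3025π) m/min
The level is dropping at 2592/(3025π) ≈ 0.2727 m/min.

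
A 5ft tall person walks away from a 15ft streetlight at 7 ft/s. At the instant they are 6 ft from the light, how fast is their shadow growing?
7/2 ft/s

By similar triangles: 15/(x+s) = 5/s
Solving: s = 5x/10
ds/dt = 5/10 · dx/dt = 1/2 · 7 = 7/2 ft/s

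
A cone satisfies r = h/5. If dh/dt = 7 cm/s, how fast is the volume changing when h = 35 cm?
343π cm³/s

V = (1/3)π(h/5)²h = πh³/75
dV/dt = πh²/25 · 7
At h = 35: dV/dt = 343π cm³/s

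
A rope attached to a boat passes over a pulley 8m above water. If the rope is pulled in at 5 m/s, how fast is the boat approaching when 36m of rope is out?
45√77/77 ≈ 5.128 m/s

rope² = x² + 8²
x = √(36² - 8²) = 4√77
dx/dt = (rope/x) · d(rope)/dt = (36/(4√77)) · (-5) = -45√77/77 m/s
The boat approaches at 45√77/77 ≈ 5.128 m/s.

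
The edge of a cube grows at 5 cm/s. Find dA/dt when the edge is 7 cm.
420 cm²/s

A = 6s²
dA/dt = 12s · ds/dt = 12·7·5 = 420 cm²/s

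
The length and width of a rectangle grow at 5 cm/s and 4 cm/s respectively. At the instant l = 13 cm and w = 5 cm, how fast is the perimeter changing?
18 cm/s

P = 2(l + w)
dP/dt = 2(dl/dt + dw/dt) = 2(5 + 4) = 18 cm/s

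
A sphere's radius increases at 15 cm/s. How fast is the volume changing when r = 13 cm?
10140π cm³/s

V = (4/3)πr³
dV/dt = dV/dr · dr/dt = 4πr² · 15
At r = 13: dV/dt = 10140π cm³/s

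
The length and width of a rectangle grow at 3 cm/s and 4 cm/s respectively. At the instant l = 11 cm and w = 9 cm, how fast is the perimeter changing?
14 cm/s

P = 2(l + w)
dP/dt = 2(dl/dt + dw/dt) = 2(3 + 4) = 14 cm/s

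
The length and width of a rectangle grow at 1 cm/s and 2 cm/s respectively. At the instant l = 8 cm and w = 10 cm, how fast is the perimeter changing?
6 cm/s

P = 2(l + w)
dP/dt = 2(dl/dt + dw/dt) = 2(1 + 2) = 6 cm/s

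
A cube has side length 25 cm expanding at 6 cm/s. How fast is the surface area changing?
1800 cm²/s

A = 6s²
dA/dt = 12s · ds/dt = 12·25·6 = 1800 cm²/s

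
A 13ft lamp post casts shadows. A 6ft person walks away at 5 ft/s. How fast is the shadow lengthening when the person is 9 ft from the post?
30/7 ft/s

By similar triangles: 13/(x+s) = 6/s
Solving: s = 6x/7
ds/dt = 6/7 · dx/dt = 6/7 · 5 = 30/7 ft/s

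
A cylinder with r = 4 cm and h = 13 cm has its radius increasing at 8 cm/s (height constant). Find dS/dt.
336π cm²/s

S = 2πrh + 2πr² (lateral + bases)
dS/dt = (2πh + 4πr)·dr/dt = (2π·13 + 4π·4)·8
= 336π cm²/s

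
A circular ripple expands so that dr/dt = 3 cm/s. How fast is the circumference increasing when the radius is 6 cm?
6π cm/s

C = 2πr
dC/dt = 2π · dr/dt = 2π · 3 = 6π cm/s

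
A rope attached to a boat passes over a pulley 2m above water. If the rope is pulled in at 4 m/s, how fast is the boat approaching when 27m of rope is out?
108√29/145 ≈ 4.011 m/s

rope² = x² + 2²
x = √(27² - 2²) = 5√29
dx/dt = (rope/x) · d(rope)/dt = (27/(5√29)) · (-4) = -108√29/145 m/s
The boat approaches at 108√29/145 ≈ 4.011 m/s.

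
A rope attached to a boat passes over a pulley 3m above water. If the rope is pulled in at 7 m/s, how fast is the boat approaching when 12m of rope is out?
28√15/15 ≈ 7.23 m/s

rope² = x² + 3²
x = √(12² - 3²) = 3√15
dx/dt = (rope/x) · d(rope)/dt = (12/(3√15)) · (-7) = -28√15/15 m/s
The boat approaches at 28√15/15 ≈ 7.23 m/s.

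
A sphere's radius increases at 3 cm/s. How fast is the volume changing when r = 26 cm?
8112π cm³/s

V = (4/3)πr³
dV/dt = dV/dr · dr/dt = 4πr² · 3
At r = 26: dV/dt = 8112π cm³/s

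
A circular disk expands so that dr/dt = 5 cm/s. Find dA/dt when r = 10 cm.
100π cm²/s

A = πr²
dA/dt = 2πr · dr/dt = 2π(10)(5) = 100π cm²/s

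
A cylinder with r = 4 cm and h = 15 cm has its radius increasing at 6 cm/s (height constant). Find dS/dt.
276π cm²/s

S = 2πrh + 2πr² (lateral + bases)
dS/dt = (2πh + 4πr)·dr/dt = (2π·15 + 4π·4)·6
= 276π cm²/s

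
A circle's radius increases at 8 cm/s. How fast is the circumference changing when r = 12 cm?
16π cm/s

C = 2πr
dC/dt = 2π · dr/dt = 2π · 8 = 16π cm/s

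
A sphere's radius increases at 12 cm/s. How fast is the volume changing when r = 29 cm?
40368π cm³/s

V = (4/3)πr³
dV/dt = dV/dr · dr/dt = 4πr² · 12
At r = 29: dV/dt = 40368π cm³/s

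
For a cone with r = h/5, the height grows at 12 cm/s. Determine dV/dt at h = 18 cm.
3888π/25 cm³/s

V = (1/3)π(h/5)²h = πh³/75
dV/dt = πh²/25 · 12
At h = 18: dV/dt = 3888π/25 cm³/s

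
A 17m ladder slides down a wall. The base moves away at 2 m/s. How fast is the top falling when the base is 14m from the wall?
28√93/93 ≈ 2.903 m/s

x² + y² = 17²
2x·dx/dt + 2y·dy/dt = 0
dy/dt = -x/y · dx/dt = -14/√93 · 2 = -28√93/93 m/s
The top is descending at 28√93/93 ≈ 2.903 m/s.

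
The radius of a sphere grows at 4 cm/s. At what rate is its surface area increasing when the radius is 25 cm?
800π cm²/s

S = 4πr²
dS/dt = dS/dr · dr/dt = 8πr · 4
At r = 25: dS/dt = 800π cm²/s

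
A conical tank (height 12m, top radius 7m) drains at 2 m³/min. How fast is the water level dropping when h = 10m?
72/(1225π) ≈ 0.01871 m/min

r/h = 7/12, so r = (7/12)h
V = (1/3)πr²h = (1/3)π((7/12)h)²h = (49/432)πh³
dV/dh = (49/144)πh²
dh/dt = (dV/dt)/(dV/dh) = -2/((49/144)π·10²) = -72/(1225π) m/min
The level is dropping at 72/(1225π) ≈ 0.01871 m/min.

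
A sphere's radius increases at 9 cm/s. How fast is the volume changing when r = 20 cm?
14400π cm³/s

V = (4/3)πr³
dV/dt = dV/dr · dr/dt = 4πr² · 9
At r = 20: dV/dt = 14400π cm³/s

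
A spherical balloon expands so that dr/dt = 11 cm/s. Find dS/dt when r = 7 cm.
616π cm²/s

S = 4πr²
dS/dt = dS/dr · dr/dt = 8πr · 11
At r = 7: dS/dt = 616π cm²/s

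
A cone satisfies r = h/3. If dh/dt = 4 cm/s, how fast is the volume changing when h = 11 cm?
484π/9 cm³/s

V = (1/3)π(h/3)²h = πh³/27
dV/dt = πh²/9 · 4
At h = 11: dV/dt = 484π/9 cm³/s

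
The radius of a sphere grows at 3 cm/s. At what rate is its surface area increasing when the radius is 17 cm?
408π cm²/s

S = 4πr²
dS/dt = dS/dr · dr/dt = 8πr · 3
At r = 17: dS/dt = 408π cm²/s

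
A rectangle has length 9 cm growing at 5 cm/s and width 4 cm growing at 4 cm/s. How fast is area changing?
56 cm²/s

A = lw
dA/dt = w·dl/dt + l·dw/dt = 4·5 + 9·4 = 56 cm²/s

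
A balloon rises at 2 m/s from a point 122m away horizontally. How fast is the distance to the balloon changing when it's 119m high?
238√29045/29045 ≈ 1.397 m/s

z² = 122² + y²
z = √(122² + 119²) = √29045
dz/dt = y/z · dy/dt = 119/√29045 · 2 = 238√29045/29045 ≈ 1.397 m/s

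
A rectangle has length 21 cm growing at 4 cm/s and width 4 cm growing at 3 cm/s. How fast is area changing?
79 cm²/s

A = lw
dA/dt = w·dl/dt + l·dw/dt = 4·4 + 21·3 = 79 cm²/s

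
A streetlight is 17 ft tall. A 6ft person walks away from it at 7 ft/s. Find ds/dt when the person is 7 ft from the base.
42/11 ft/s

By similar triangles: 17/(x+s) = 6/s
Solving: s = 6x/11
ds/dt = 6/11 · dx/dt = 6/11 · 7 = 42/11 ft/s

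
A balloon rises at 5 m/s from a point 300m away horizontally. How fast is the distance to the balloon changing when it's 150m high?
√5 ≈ 2.236 m/s

z² = 300² + y²
z = √(300² + 150²) = 150√5
dz/dt = y/z · dy/dt = 150/(150√5) · 5 = √5 ≈ 2.236 m/s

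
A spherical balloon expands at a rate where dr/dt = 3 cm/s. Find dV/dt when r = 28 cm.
9408π cm³/s

V = (4/3)πr³
dV/dt = dV/dr · dr/dt = 4πr² · 3
At r = 28: dV/dt = 9408π cm³/s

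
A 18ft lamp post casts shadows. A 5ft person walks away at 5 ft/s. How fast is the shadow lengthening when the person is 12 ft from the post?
25/13 ft/s

By similar triangles: 18/(x+s) = 5/s
Solving: s = 5x/13
ds/dt = 5/13 · dx/dt = 5/13 · 5 = 25/13 ft/s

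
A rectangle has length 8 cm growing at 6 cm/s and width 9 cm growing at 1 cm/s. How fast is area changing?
62 cm²/s

A = lw
dA/dt = w·dl/dt + l·dw/dt = 9·6 + 8·1 = 62 cm²/s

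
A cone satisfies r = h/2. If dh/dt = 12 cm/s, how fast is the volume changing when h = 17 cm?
867π cm³/s

V = (1/3)π(h/2)²h = πh³/12
dV/dt = πh²/4 · 12
At h = 17: dV/dt = 867π cm³/s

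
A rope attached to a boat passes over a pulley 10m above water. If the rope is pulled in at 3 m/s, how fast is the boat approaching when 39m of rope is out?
117√29/203 ≈ 3.104 m/s

rope² = x² + 10²
x = √(39² - 10²) = 7√29
dx/dt = (rope/x) · d(rope)/dt = (39/(7√29)) · (-3) = -117√29/203 m/s
The boat approaches at 117√29/203 ≈ 3.104 m/s.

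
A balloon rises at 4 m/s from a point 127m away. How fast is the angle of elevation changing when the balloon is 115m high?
0.017306 rad/s

tan(θ) = y/127
sec²(θ) · dθ/dt = (1/127) · dy/dt
dθ/dt = cos²(θ)/127 · 4 = 127/(127² + 115²) · 4
dθ/dt = 0.017306 rad/s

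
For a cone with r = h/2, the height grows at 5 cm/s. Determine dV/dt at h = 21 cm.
2205π/4 cm³/s

V = (1/3)π(h/2)²h = πh³/12
dV/dt = πh²/4 · 5
At h = 21: dV/dt = 2205π/4 cm³/s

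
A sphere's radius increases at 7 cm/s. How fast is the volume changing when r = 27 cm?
20412π cm³/s

V = (4/3)πr³
dV/dt = dV/dr · dr/dt = 4πr² · 7
At r = 27: dV/dt = 20412π cm³/s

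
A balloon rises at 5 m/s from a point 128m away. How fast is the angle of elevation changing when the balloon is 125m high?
0.019994 rad/s

tan(θ) = y/128
sec²(θ) · dθ/dt = (1/128) · dy/dt
dθ/dt = cos²(θ)/128 · 5 = 128/(128² + 125²) · 5
dθ/dt = 0.019994 rad/s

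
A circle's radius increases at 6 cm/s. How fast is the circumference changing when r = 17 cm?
12π cm/s

C = 2πr
dC/dt = 2π · dr/dt = 2π · 6 = 12π cm/s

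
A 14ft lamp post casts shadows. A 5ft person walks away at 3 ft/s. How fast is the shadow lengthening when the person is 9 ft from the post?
5/3 ft/s

By similar triangles: 14/(x+s) = 5/s
Solving: s = 5x/9
ds/dt = 5/9 · dx/dt = 5/9 · 3 = 5/3 ft/s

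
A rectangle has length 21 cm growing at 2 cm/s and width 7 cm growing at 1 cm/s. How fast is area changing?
35 cm²/s

A = lw
dA/dt = w·dl/dt + l·dw/dt = 7·2 + 21·1 = 35 cm²/s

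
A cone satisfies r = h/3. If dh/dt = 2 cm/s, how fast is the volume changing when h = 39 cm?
338π cm³/s

V = (1/3)π(h/3)²h = πh³/27
dV/dt = πh²/9 · 2
At h = 39: dV/dt = 338π cm³/s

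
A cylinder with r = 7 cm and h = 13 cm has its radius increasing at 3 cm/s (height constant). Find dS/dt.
162π cm²/s

S = 2πrh + 2πr² (lateral + bases)
dS/dt = (2πh + 4πr)·dr/dt = (2π·13 + 4π·7)·3
= 162π cm²/s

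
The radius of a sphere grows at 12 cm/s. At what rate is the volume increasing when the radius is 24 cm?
27648π cm³/s

V = (4/3)πr³
dV/dt = dV/dr · dr/dt = 4πr² · 12
At r = 24: dV/dt = 27648π cm³/s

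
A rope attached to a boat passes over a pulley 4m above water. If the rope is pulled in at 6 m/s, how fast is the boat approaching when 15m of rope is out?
90√209/209 ≈ 6.225 m/s

rope² = x² + 4²
x = √(15² - 4²) = √209
dx/dt = (rope/x) · d(rope)/dt = (15/√209) · (-6) = -90√209/209 m/s
The boat approaches at 90√209/209 ≈ 6.225 m/s.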